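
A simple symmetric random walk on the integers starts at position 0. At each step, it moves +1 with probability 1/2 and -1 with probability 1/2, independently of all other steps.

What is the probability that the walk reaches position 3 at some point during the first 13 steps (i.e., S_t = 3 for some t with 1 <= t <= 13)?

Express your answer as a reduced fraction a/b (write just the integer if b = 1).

Count via complement. Let g(t,s) = #length-t paths at position s with S_1..S_t all ≠ 3.
g(t,s) = g(t-1,s-1) + g(t-1,s+1) for s ≠ 3; g(t,3) = 0.
t=0: g(0,0)=1
t=1: g(1,-1)=1 g(1,1)=1
t=2: g(2,-2)=1 g(2,0)=2 g(2,2)=1
t=3: g(3,-3)=1 g(3,-1)=3 g(3,1)=3
t=4: g(4,-4)=1 g(4,-2)=4 g(4,0)=6 g(4,2)=3
t=5: g(5,-5)=1 g(5,-3)=5 g(5,-1)=10 g(5,1)=9
t=6: g(6,-6)=1 g(6,-4)=6 g(6,-2)=15 g(6,0)=19 g(6,2)=9
t=7: g(7,-7)=1 g(7,-5)=7 g(7,-3)=21 g(7,-1)=34 g(7,1)=28
t=8: g(8,-8)=1 g(8,-6)=8 g(8,-4)=28 g(8,-2)=55 g(8,0)=62 g(8,2)=28
t=9: g(9,-9)=1 g(9,-7)=9 g(9,-5)=36 g(9,-3)=83 g(9,-1)=117 g(9,1)=90
t=10: g(10,-10)=1 g(10,-8)=10 g(10,-6)=45 g(10,-4)=119 g(10,-2)=200 g(10,0)=207 g(10,2)=90
t=11: g(11,-11)=1 g(11,-9)=11 g(11,-7)=55 g(11,-5)=164 g(11,-3)=319 g(11,-1)=407 g(11,1)=297
t=12: g(12,-12)=1 g(12,-10)=12 g(12,-8)=66 g(12,-6)=219 g(12,-4)=483 g(12,-2)=726 g(12,0)=704 g(12,2)=297
t=13: g(13,-13)=1 g(13,-11)=13 g(13,-9)=78 g(13,-7)=285 g(13,-5)=702 g(13,-3)=1209 g(13,-1)=1430 g(13,1)=1001
Paths never hitting 3: Σ_s g(13,s) = 4719
Paths hitting 3: 2^13 - 4719 = 3473
P = 3473/8192 = 3473/8192

Answer: 3473/8192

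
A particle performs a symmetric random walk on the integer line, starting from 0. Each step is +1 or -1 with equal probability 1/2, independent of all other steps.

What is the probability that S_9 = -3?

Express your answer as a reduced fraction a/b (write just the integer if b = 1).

Answer: 21/128

Derivation:
To reach position -3 after 9 steps: need 3 steps of +1 and 6 of -1.
Favorable paths: C(9,3) = 84
Total paths: 2^9 = 512
P = 84/512 = 21/128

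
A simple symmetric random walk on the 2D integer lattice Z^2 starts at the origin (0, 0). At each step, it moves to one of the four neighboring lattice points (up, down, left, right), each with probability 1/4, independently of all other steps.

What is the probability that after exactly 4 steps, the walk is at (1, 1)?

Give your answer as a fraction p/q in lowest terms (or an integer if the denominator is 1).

Answer: 3/32

Derivation:
Let h be the number of horizontal steps (so 4-h are vertical). To end at (1,1) need (h+1)/2 right-steps and ((4-h)+1)/2 up-steps.
Sum over h with 1 ≤ h ≤ 3, h ≡ 1 (mod 2), 4-h ≡ 1 (mod 2):
h=1: C(4,1)·C(1,1)·C(3,2) = 4·1·3 = 12
h=3: C(4,3)·C(3,2)·C(1,1) = 4·3·1 = 12
Total favorable: 24
Total paths: 4^4 = 256
P = 24/256 = 3/32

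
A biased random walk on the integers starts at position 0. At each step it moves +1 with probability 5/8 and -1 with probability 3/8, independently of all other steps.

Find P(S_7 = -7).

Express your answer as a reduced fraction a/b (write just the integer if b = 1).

Answer: 2187/2097152

Derivation:
To reach position -7 after 7 steps: need 0 steps of +1 and 7 steps of -1.
Number of such sequences: C(7,0) = 1
Each has probability (5/8)^0 · (3/8)^7 = 2187/2097152
P = 1 · 2187/2097152 = 2187/2097152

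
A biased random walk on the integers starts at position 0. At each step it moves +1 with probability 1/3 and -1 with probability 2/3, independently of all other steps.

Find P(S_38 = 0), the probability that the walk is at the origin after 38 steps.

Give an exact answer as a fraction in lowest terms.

To be at 0 after 38 steps: need exactly 19 steps of +1 and 19 of -1.
Number of such sequences: C(38,19) = 35345263800
Each has probability (1/3)^19 · (2/3)^19 = 524288/1350851717672992089
P = 35345263800 · 524288/1350851717672992089 = 6177032555724800/450283905890997363

Answer: 6177032555724800/450283905890997363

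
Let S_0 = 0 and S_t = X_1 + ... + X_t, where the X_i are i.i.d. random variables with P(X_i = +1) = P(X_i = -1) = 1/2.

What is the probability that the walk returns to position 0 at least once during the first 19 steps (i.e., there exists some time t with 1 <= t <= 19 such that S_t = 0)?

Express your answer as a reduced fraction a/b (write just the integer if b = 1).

Count via complement. Let g(t,s) = #length-t paths at position s with S_1..S_t all ≠ 0.
g(t,s) = g(t-1,s-1) + g(t-1,s+1) for s ≠ 0; g(t,0) = 0.
t=0: g(0,0)=1
t=1: g(1,-1)=1 g(1,1)=1
t=2: g(2,-2)=1 g(2,2)=1
t=3: g(3,-3)=1 g(3,-1)=1 g(3,1)=1 g(3,3)=1
t=4: g(4,-4)=1 g(4,-2)=2 g(4,2)=2 g(4,4)=1
t=5: g(5,-5)=1 g(5,-3)=3 g(5,-1)=2 g(5,1)=2 g(5,3)=3 g(5,5)=1
t=6: g(6,-6)=1 g(6,-4)=4 g(6,-2)=5 g(6,2)=5 g(6,4)=4 g(6,6)=1
t=7: g(7,-7)=1 g(7,-5)=5 g(7,-3)=9 g(7,-1)=5 g(7,1)=5 g(7,3)=9 g(7,5)=5 g(7,7)=1
t=8: g(8,-8)=1 g(8,-6)=6 g(8,-4)=14 g(8,-2)=14 g(8,2)=14 g(8,4)=14 g(8,6)=6 g(8,8)=1
t=9: g(9,-9)=1 g(9,-7)=7 g(9,-5)=20 g(9,-3)=28 g(9,-1)=14 g(9,1)=14 g(9,3)=28 g(9,5)=20 g(9,7)=7 g(9,9)=1
t=10: g(10,-10)=1 g(10,-8)=8 g(10,-6)=27 g(10,-4)=48 g(10,-2)=42 g(10,2)=42 g(10,4)=48 g(10,6)=27 g(10,8)=8 g(10,10)=1
t=11: g(11,-11)=1 g(11,-9)=9 g(11,-7)=35 g(11,-5)=75 g(11,-3)=90 g(11,-1)=42 g(11,1)=42 g(11,3)=90 g(11,5)=75 g(11,7)=35 g(11,9)=9 g(11,11)=1
t=12: g(12,-12)=1 g(12,-10)=10 g(12,-8)=44 g(12,-6)=110 g(12,-4)=165 g(12,-2)=132 g(12,2)=132 g(12,4)=165 g(12,6)=110 g(12,8)=44 g(12,10)=10 g(12,12)=1
t=13: g(13,-13)=1 g(13,-11)=11 g(13,-9)=54 g(13,-7)=154 g(13,-5)=275 g(13,-3)=297 g(13,-1)=132 g(13,1)=132 g(13,3)=297 g(13,5)=275 g(13,7)=154 g(13,9)=54 g(13,11)=11 g(13,13)=1
t=14: g(14,-14)=1 g(14,-12)=12 g(14,-10)=65 g(14,-8)=208 g(14,-6)=429 g(14,-4)=572 g(14,-2)=429 g(14,2)=429 g(14,4)=572 g(14,6)=429 g(14,8)=208 g(14,10)=65 g(14,12)=12 g(14,14)=1
t=15: g(15,-15)=1 g(15,-13)=13 g(15,-11)=77 g(15,-9)=273 g(15,-7)=637 g(15,-5)=1001 g(15,-3)=1001 g(15,-1)=429 g(15,1)=429 g(15,3)=1001 g(15,5)=1001 g(15,7)=637 g(15,9)=273 g(15,11)=77 g(15,13)=13 g(15,15)=1
t=16: g(16,-16)=1 g(16,-14)=14 g(16,-12)=90 g(16,-10)=350 g(16,-8)=910 g(16,-6)=1638 g(16,-4)=2002 g(16,-2)=1430 g(16,2)=1430 g(16,4)=2002 g(16,6)=1638 g(16,8)=910 g(16,10)=350 g(16,12)=90 g(16,14)=14 g(16,16)=1
t=17: g(17,-17)=1 g(17,-15)=15 g(17,-13)=104 g(17,-11)=440 g(17,-9)=1260 g(17,-7)=2548 g(17,-5)=3640 g(17,-3)=3432 g(17,-1)=1430 g(17,1)=1430 g(17,3)=3432 g(17,5)=3640 g(17,7)=2548 g(17,9)=1260 g(17,11)=440 g(17,13)=104 g(17,15)=15 g(17,17)=1
t=18: g(18,-18)=1 g(18,-16)=16 g(18,-14)=119 g(18,-12)=544 g(18,-10)=1700 g(18,-8)=3808 g(18,-6)=6188 g(18,-4)=7072 g(18,-2)=4862 g(18,2)=4862 g(18,4)=7072 g(18,6)=6188 g(18,8)=3808 g(18,10)=1700 g(18,12)=544 g(18,14)=119 g(18,16)=16 g(18,18)=1
t=19: g(19,-19)=1 g(19,-17)=17 g(19,-15)=135 g(19,-13)=663 g(19,-11)=2244 g(19,-9)=5508 g(19,-7)=9996 g(19,-5)=13260 g(19,-3)=11934 g(19,-1)=4862 g(19,1)=4862 g(19,3)=11934 g(19,5)=13260 g(19,7)=9996 g(19,9)=5508 g(19,11)=2244 g(19,13)=663 g(19,15)=135 g(19,17)=17 g(19,19)=1
Paths never hitting 0: Σ_s g(19,s) = 97240
Paths hitting 0: 2^19 - 97240 = 427048
P = 427048/524288 = 53381/65536

Answer: 53381/65536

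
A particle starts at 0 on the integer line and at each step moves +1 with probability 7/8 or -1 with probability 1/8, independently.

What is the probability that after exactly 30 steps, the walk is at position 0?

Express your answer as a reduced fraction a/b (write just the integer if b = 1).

Answer: 46026872966863343835/77371252455336267181195264

Derivation:
To be at 0 after 30 steps: need exactly 15 steps of +1 and 15 of -1.
Number of such sequences: C(30,15) = 155117520
Each has probability (7/8)^15 · (1/8)^15 = 4747561509943/1237940039285380274899124224
P = 155117520 · 4747561509943/1237940039285380274899124224 = 46026872966863343835/77371252455336267181195264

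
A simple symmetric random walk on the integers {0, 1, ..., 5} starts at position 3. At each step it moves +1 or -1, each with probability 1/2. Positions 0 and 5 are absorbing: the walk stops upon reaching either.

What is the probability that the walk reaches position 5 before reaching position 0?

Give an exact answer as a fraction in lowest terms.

Answer: 3/5

Derivation:
Symmetric walk (p = 1/2): the harmonic-function argument gives P(hit 5 before 0 | start at 3) = a/N.
P = 3/5 = 3/5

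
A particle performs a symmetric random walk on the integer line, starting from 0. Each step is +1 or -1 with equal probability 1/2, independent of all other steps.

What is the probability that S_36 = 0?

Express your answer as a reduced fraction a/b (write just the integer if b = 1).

Answer: 2268783825/17179869184

Derivation:
To return to 0 after 36 steps: need exactly 18 steps of +1 and 18 of -1.
Favorable paths: C(36,18) = 9075135300
Total paths: 2^36 = 68719476736
P = 9075135300/68719476736 = 2268783825/17179869184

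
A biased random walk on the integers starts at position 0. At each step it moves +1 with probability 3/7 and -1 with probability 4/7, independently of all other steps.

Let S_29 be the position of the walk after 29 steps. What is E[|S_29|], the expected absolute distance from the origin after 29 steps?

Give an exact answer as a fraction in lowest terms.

S_29 takes values m ≡ 1 (mod 2) with |m| ≤ 29; P(S_29=m) = C(29,(29+m)/2) · (3/7)^((29+m)/2) · (4/7)^((29-m)/2).
Distribution: P(S=-29)=288230376151711744/3219905755813179726837607, P(S=-27)=6269010681299730432/3219905755813179726837607, P(S=-25)=9403516021949595648/459986536544739960976801, P(S=-23)=63473733148159770624/459986536544739960976801, P(S=-21)=309434449097278881792/459986536544739960976801, P(S=-19)=1160379184114795806720/459986536544739960976801, P(S=-17)=3481137552344387420160/459986536544739960976801, P(S=-15)=60049622777940682997760/3219905755813179726837607, P(S=-13)=123852346979502658682880/3219905755813179726837607, P(S=-11)=30963086744875664670720/459986536544739960976801, P(S=-9)=46444630117313497006080/459986536544739960976801, P(S=-7)=60166907197428848394240/459986536544739960976801, P(S=-5)=67687770597107454443520/459986536544739960976801, P(S=-3)=66386082701009234165760/459986536544739960976801, P(S=-1)=398316496206055404994560/3219905755813179726837607, P(S=1)=298737372154541553745920/3219905755813179726837607, P(S=3)=28006628639488270663680/459986536544739960976801, P(S=5)=16062625249118272880640/459986536544739960976801, P(S=7)=8031312624559136440320/459986536544739960976801, P(S=9)=3487280481716467138560/459986536544739960976801, P(S=11)=1307730180643675176960/459986536544739960976801, P(S=13)=2942392906448269148160/3219905755813179726837607, P(S=15)=802470792667709767680/3219905755813179726837607, P(S=17)=26167525847860101120/459986536544739960976801, P(S=19)=4906411096473768960/459986536544739960976801, P(S=21)=735961664471065344/459986536544739960976801, P(S=23)=84918653592815232/459986536544739960976801, P(S=25)=7076554466067936/459986536544739960976801, P(S=27)=2653707924775476/3219905755813179726837607, P(S=29)=68630377364883/3219905755813179726837607
E[|S_29|] = Σ_m |m|·P(S_29=m) = 2539136936655332571317861/459986536544739960976801

Answer: 2539136936655332571317861/459986536544739960976801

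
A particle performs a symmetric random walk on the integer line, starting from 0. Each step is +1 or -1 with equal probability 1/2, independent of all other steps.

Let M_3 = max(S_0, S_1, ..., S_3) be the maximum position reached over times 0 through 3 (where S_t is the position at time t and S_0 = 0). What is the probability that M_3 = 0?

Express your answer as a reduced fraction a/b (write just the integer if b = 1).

Let M_3 = max(S_0,...,S_3). Use the reflection principle: for j ≥ 1, #{paths with M_3 ≥ j} = #{S_3 ≥ j} + #{S_3 ≥ j+1}.
P(M_3 ≥ 0) = 1 since S_0 = 0, so #{M_3 ≥ 0} = 8.
#{M_3 ≥ 1} = #{S_3 ≥ 1} + #{S_3 ≥ 2} = 4 + 1 = 5.
#{M_3 = 0} = 8 - 5 = 3.
P(M_3 = 0) = 3/8 = 3/8

Answer: 3/8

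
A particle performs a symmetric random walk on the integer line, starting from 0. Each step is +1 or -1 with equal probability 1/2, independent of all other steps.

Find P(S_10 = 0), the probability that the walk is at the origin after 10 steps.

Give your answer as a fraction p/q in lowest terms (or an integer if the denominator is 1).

To return to 0 after 10 steps: need exactly 5 steps of +1 and 5 of -1.
Favorable paths: C(10,5) = 252
Total paths: 2^10 = 1024
P = 252/1024 = 63/256

Answer: 63/256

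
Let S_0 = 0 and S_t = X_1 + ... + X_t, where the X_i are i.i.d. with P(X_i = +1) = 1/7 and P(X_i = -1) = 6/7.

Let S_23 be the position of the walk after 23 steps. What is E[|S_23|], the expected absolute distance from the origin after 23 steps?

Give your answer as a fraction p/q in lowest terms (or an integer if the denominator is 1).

S_23 takes values m ≡ 1 (mod 2) with |m| ≤ 23; P(S_23=m) = C(23,(23+m)/2) · (1/7)^((23+m)/2) · (6/7)^((23-m)/2).
Distribution: P(S=-23)=789730223053602816/27368747340080916343, P(S=-21)=3027299188372144128/27368747340080916343, P(S=-19)=5550048512015597568/27368747340080916343, P(S=-17)=925008085335932928/3909821048582988049, P(S=-15)=770840071113277440/3909821048582988049, P(S=-13)=488198711705075712/3909821048582988049, P(S=-11)=244099355852537856/3909821048582988049, P(S=-9)=691614841582190592/27368747340080916343, P(S=-7)=230538280527396864/27368747340080916343, P(S=-5)=64038411257610240/27368747340080916343, P(S=-3)=2134613708587008/3909821048582988049, P(S=-1)=420454215327744/3909821048582988049, P(S=1)=70075702554624/3909821048582988049, P(S=3)=9882470873088/3909821048582988049, P(S=5)=8235392394240/27368747340080916343, P(S=7)=823539239424/27368747340080916343, P(S=9)=68628269952/27368747340080916343, P(S=11)=672826176/3909821048582988049, P(S=13)=37379232/3909821048582988049, P(S=15)=1639440/3909821048582988049, P(S=17)=54648/3909821048582988049, P(S=19)=9108/27368747340080916343, P(S=21)=138/27368747340080916343, P(S=23)=1/27368747340080916343
E[|S_23|] = Σ_m |m|·P(S_23=m) = 64232987420030586491/3909821048582988049

Answer: 64232987420030586491/3909821048582988049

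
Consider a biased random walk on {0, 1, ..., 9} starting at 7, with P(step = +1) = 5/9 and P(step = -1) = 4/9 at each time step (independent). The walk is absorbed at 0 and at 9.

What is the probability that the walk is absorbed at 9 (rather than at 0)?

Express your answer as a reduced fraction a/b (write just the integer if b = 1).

Answer: 1543525/1690981

Derivation:
Biased walk: p = 5/9, q = 4/9, r = q/p = 4/5
Gambler's ruin: P(hit 9 before 0 | start at 7) = (1 - r^a)/(1 - r^N)
r^7 = 16384/78125; r^9 = 262144/1953125
P = (1 - 16384/78125) / (1 - 262144/1953125) = 61741/78125 / 1690981/1953125 = 1543525/1690981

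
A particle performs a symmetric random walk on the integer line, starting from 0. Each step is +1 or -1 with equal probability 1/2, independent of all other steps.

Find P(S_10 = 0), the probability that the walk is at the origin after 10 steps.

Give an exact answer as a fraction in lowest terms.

To return to 0 after 10 steps: need exactly 5 steps of +1 and 5 of -1.
Favorable paths: C(10,5) = 252
Total paths: 2^10 = 1024
P = 252/1024 = 63/256

Answer: 63/256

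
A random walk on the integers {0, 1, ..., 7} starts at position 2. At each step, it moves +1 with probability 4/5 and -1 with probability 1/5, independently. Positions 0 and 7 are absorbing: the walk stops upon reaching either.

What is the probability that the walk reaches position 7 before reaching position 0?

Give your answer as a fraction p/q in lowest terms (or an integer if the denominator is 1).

Answer: 5120/5461

Derivation:
Biased walk: p = 4/5, q = 1/5, r = q/p = 1/4
Gambler's ruin: P(hit 7 before 0 | start at 2) = (1 - r^a)/(1 - r^N)
r^2 = 1/16; r^7 = 1/16384
P = (1 - 1/16) / (1 - 1/16384) = 15/16 / 16383/16384 = 5120/5461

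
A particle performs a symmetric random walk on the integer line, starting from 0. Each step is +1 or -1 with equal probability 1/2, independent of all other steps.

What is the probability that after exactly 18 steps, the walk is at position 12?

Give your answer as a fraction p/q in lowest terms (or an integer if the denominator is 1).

To reach position 12 after 18 steps: need 15 steps of +1 and 3 of -1.
Favorable paths: C(18,15) = 816
Total paths: 2^18 = 262144
P = 816/262144 = 51/16384

Answer: 51/16384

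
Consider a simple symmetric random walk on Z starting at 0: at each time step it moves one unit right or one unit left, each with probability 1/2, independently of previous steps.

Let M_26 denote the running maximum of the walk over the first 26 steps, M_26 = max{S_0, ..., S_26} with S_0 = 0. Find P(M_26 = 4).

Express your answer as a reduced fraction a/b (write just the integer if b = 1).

Let M_26 = max(S_0,...,S_26). Use the reflection principle: for j ≥ 1, #{paths with M_26 ≥ j} = #{S_26 ≥ j} + #{S_26 ≥ j+1}.
By reflection, #{M_26 ≥ 4} = #{S_26 ≥ 4} + #{S_26 ≥ 5} = 18696432 + 10970272 = 29666704.
#{M_26 ≥ 5} = #{S_26 ≥ 5} + #{S_26 ≥ 6} = 10970272 + 10970272 = 21940544.
#{M_26 = 4} = 29666704 - 21940544 = 7726160.
P(M_26 = 4) = 7726160/67108864 = 482885/4194304

Answer: 482885/4194304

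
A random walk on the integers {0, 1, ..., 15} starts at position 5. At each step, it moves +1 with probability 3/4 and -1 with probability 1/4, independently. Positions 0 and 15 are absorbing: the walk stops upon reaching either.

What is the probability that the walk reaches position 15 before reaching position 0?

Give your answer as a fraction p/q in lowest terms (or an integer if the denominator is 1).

Biased walk: p = 3/4, q = 1/4, r = q/p = 1/3
Gambler's ruin: P(hit 15 before 0 | start at 5) = (1 - r^a)/(1 - r^N)
r^5 = 1/243; r^15 = 1/14348907
P = (1 - 1/243) / (1 - 1/14348907) = 242/243 / 14348906/14348907 = 59049/59293

Answer: 59049/59293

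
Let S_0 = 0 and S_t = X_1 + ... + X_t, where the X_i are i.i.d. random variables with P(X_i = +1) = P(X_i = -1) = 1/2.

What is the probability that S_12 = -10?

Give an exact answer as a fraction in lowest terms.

Answer: 3/1024

Derivation:
To reach position -10 after 12 steps: need 1 step of +1 and 11 of -1.
Favorable paths: C(12,1) = 12
Total paths: 2^12 = 4096
P = 12/4096 = 3/1024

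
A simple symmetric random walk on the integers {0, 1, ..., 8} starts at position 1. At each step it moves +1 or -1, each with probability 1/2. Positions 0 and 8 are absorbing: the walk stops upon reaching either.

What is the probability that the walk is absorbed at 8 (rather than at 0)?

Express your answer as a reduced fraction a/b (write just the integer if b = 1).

Symmetric walk (p = 1/2): the harmonic-function argument gives P(hit 8 before 0 | start at 1) = a/N.
P = 1/8 = 1/8

Answer: 1/8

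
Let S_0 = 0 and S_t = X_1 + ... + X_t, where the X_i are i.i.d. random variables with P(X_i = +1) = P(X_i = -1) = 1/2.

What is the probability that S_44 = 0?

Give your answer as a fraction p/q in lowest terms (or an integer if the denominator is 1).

Answer: 263012370465/2199023255552

Derivation:
To return to 0 after 44 steps: need exactly 22 steps of +1 and 22 of -1.
Favorable paths: C(44,22) = 2104098963720
Total paths: 2^44 = 17592186044416
P = 2104098963720/17592186044416 = 263012370465/2199023255552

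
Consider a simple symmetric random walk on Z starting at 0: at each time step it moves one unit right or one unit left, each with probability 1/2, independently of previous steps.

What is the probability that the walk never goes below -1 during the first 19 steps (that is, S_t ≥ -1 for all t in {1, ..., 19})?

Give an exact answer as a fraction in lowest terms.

Answer: 46189/131072

Derivation:
Let f(t,s) = #length-t paths at position s with S_1..S_t all ≥ -1.
f(t,s) = f(t-1,s-1) + f(t-1,s+1) for s ≥ -1; f(t,s) = 0 for s < -1.
t=0: f(0,0)=1
t=1: f(1,-1)=1 f(1,1)=1
t=2: f(2,0)=2 f(2,2)=1
t=3: f(3,-1)=2 f(3,1)=3 f(3,3)=1
t=4: f(4,0)=5 f(4,2)=4 f(4,4)=1
t=5: f(5,-1)=5 f(5,1)=9 f(5,3)=5 f(5,5)=1
t=6: f(6,0)=14 f(6,2)=14 f(6,4)=6 f(6,6)=1
t=7: f(7,-1)=14 f(7,1)=28 f(7,3)=20 f(7,5)=7 f(7,7)=1
t=8: f(8,0)=42 f(8,2)=48 f(8,4)=27 f(8,6)=8 f(8,8)=1
t=9: f(9,-1)=42 f(9,1)=90 f(9,3)=75 f(9,5)=35 f(9,7)=9 f(9,9)=1
t=10: f(10,0)=132 f(10,2)=165 f(10,4)=110 f(10,6)=44 f(10,8)=10 f(10,10)=1
t=11: f(11,-1)=132 f(11,1)=297 f(11,3)=275 f(11,5)=154 f(11,7)=54 f(11,9)=11 f(11,11)=1
t=12: f(12,0)=429 f(12,2)=572 f(12,4)=429 f(12,6)=208 f(12,8)=65 f(12,10)=12 f(12,12)=1
t=13: f(13,-1)=429 f(13,1)=1001 f(13,3)=1001 f(13,5)=637 f(13,7)=273 f(13,9)=77 f(13,11)=13 f(13,13)=1
t=14: f(14,0)=1430 f(14,2)=2002 f(14,4)=1638 f(14,6)=910 f(14,8)=350 f(14,10)=90 f(14,12)=14 f(14,14)=1
t=15: f(15,-1)=1430 f(15,1)=3432 f(15,3)=3640 f(15,5)=2548 f(15,7)=1260 f(15,9)=440 f(15,11)=104 f(15,13)=15 f(15,15)=1
t=16: f(16,0)=4862 f(16,2)=7072 f(16,4)=6188 f(16,6)=3808 f(16,8)=1700 f(16,10)=544 f(16,12)=119 f(16,14)=16 f(16,16)=1
t=17: f(17,-1)=4862 f(17,1)=11934 f(17,3)=13260 f(17,5)=9996 f(17,7)=5508 f(17,9)=2244 f(17,11)=663 f(17,13)=135 f(17,15)=17 f(17,17)=1
t=18: f(18,0)=16796 f(18,2)=25194 f(18,4)=23256 f(18,6)=15504 f(18,8)=7752 f(18,10)=2907 f(18,12)=798 f(18,14)=152 f(18,16)=18 f(18,18)=1
t=19: f(19,-1)=16796 f(19,1)=41990 f(19,3)=48450 f(19,5)=38760 f(19,7)=23256 f(19,9)=10659 f(19,11)=3705 f(19,13)=950 f(19,15)=170 f(19,17)=19 f(19,19)=1
Σ_s f(19,s) = 184756
P = 184756/524288 = 46189/131072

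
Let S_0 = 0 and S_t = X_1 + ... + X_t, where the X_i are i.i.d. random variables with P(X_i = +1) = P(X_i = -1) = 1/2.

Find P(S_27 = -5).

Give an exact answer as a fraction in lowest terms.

To reach position -5 after 27 steps: need 11 steps of +1 and 16 of -1.
Favorable paths: C(27,11) = 13037895
Total paths: 2^27 = 134217728
P = 13037895/134217728 = 13037895/134217728

Answer: 13037895/134217728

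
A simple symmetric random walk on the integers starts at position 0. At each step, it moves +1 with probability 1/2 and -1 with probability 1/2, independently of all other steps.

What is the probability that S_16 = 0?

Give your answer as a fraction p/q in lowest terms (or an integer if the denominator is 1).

Answer: 6435/32768

Derivation:
To return to 0 after 16 steps: need exactly 8 steps of +1 and 8 of -1.
Favorable paths: C(16,8) = 12870
Total paths: 2^16 = 65536
P = 12870/65536 = 6435/32768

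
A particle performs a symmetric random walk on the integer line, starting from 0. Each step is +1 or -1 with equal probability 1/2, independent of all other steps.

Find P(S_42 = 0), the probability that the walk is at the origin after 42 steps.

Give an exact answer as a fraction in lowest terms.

To return to 0 after 42 steps: need exactly 21 steps of +1 and 21 of -1.
Favorable paths: C(42,21) = 538257874440
Total paths: 2^42 = 4398046511104
P = 538257874440/4398046511104 = 67282234305/549755813888

Answer: 67282234305/549755813888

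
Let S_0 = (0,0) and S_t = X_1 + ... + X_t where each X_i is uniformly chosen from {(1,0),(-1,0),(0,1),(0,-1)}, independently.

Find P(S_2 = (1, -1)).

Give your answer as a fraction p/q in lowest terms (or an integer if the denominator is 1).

Let h be the number of horizontal steps (so 2-h are vertical). To end at (1,-1) need (h+1)/2 right-steps and ((2-h)-1)/2 up-steps.
Sum over h with 1 ≤ h ≤ 1, h ≡ 1 (mod 2), 2-h ≡ 1 (mod 2):
h=1: C(2,1)·C(1,1)·C(1,0) = 2·1·1 = 2
Total favorable: 2
Total paths: 4^2 = 16
P = 2/16 = 1/8

Answer: 1/8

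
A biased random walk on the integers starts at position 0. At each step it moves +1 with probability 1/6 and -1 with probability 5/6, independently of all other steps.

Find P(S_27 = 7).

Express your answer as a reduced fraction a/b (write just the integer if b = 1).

To reach position 7 after 27 steps: need 17 steps of +1 and 10 steps of -1.
Number of such sequences: C(27,17) = 8436285
Each has probability (1/6)^17 · (5/6)^10 = 9765625/1023490369077469249536
P = 8436285 · 9765625/1023490369077469249536 = 3051318359375/37907050706572935168

Answer: 3051318359375/37907050706572935168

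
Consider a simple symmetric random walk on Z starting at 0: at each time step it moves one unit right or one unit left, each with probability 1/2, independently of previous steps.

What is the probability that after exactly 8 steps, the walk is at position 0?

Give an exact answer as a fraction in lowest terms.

To reach position 0 after 8 steps: need 4 steps of +1 and 4 of -1.
Favorable paths: C(8,4) = 70
Total paths: 2^8 = 256
P = 70/256 = 35/128

Answer: 35/128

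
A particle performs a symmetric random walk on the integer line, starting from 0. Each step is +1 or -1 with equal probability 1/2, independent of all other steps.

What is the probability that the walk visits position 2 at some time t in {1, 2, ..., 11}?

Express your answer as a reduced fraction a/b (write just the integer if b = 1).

Answer: 281/512

Derivation:
Count via complement. Let g(t,s) = #length-t paths at position s with S_1..S_t all ≠ 2.
g(t,s) = g(t-1,s-1) + g(t-1,s+1) for s ≠ 2; g(t,2) = 0.
t=0: g(0,0)=1
t=1: g(1,-1)=1 g(1,1)=1
t=2: g(2,-2)=1 g(2,0)=2
t=3: g(3,-3)=1 g(3,-1)=3 g(3,1)=2
t=4: g(4,-4)=1 g(4,-2)=4 g(4,0)=5
t=5: g(5,-5)=1 g(5,-3)=5 g(5,-1)=9 g(5,1)=5
t=6: g(6,-6)=1 g(6,-4)=6 g(6,-2)=14 g(6,0)=14
t=7: g(7,-7)=1 g(7,-5)=7 g(7,-3)=20 g(7,-1)=28 g(7,1)=14
t=8: g(8,-8)=1 g(8,-6)=8 g(8,-4)=27 g(8,-2)=48 g(8,0)=42
t=9: g(9,-9)=1 g(9,-7)=9 g(9,-5)=35 g(9,-3)=75 g(9,-1)=90 g(9,1)=42
t=10: g(10,-10)=1 g(10,-8)=10 g(10,-6)=44 g(10,-4)=110 g(10,-2)=165 g(10,0)=132
t=11: g(11,-11)=1 g(11,-9)=11 g(11,-7)=54 g(11,-5)=154 g(11,-3)=275 g(11,-1)=297 g(11,1)=132
Paths never hitting 2: Σ_s g(11,s) = 924
Paths hitting 2: 2^11 - 924 = 1124
P = 1124/2048 = 281/512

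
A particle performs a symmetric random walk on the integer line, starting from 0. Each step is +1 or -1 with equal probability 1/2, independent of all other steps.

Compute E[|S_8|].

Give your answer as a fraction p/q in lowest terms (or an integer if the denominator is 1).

S_8 takes values m ≡ 0 (mod 2) with |m| ≤ 8; P(S_8=m) = C(8,(8+m)/2)/2^8.
Total paths: 2^8 = 256
Distribution: P(S=-8)=1/256, P(S=-6)=8/256, P(S=-4)=28/256, P(S=-2)=56/256, P(S=0)=70/256, P(S=2)=56/256, P(S=4)=28/256, P(S=6)=8/256, P(S=8)=1/256
E[|S_8|] = Σ_m |m|·P(S_8=m) = 560/256 = 35/16

Answer: 35/16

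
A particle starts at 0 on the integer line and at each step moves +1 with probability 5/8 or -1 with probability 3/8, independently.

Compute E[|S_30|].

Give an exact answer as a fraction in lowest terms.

S_30 takes values m ≡ 0 (mod 2) with |m| ≤ 30; P(S_30=m) = C(30,(30+m)/2) · (5/8)^((30+m)/2) · (3/8)^((30-m)/2).
Distribution: P(S=-30)=205891132094649/1237940039285380274899124224, P(S=-28)=5147278302366225/618970019642690137449562112, P(S=-26)=248785117947700875/1237940039285380274899124224, P(S=-24)=967497680907725625/309485009821345068724781056, P(S=-22)=43537395640847653125/1237940039285380274899124224, P(S=-20)=188662047777006496875/618970019642690137449562112, P(S=-18)=2620306219125090234375/1237940039285380274899124224, P(S=-16)=1871647299375064453125/154742504910672534362390528, P(S=-14)=71746479809377470703125/1237940039285380274899124224, P(S=-12)=146150236648731884765625/618970019642690137449562112, P(S=-10)=1023051656541123193359375/1237940039285380274899124224, P(S=-8)=775039133743275146484375/309485009821345068724781056, P(S=-6)=8180968633956793212890625/1237940039285380274899124224, P(S=-4)=9439579193027069091796875/618970019642690137449562112, P(S=-2)=38207820543204803466796875/1237940039285380274899124224, P(S=0)=4245313393689422607421875/77371252455336267181195264, P(S=2)=106132834842235565185546875/1237940039285380274899124224, P(S=4)=72836259205455780029296875/618970019642690137449562112, P(S=6)=175346549939060211181640625/1237940039285380274899124224, P(S=8)=46143828931331634521484375/309485009821345068724781056, P(S=10)=169194039414882659912109375/1237940039285380274899124224, P(S=12)=67140491831302642822265625/618970019642690137449562112, P(S=14)=91555216133594512939453125/1237940039285380274899124224, P(S=16)=6634435951709747314453125/154742504910672534362390528, P(S=18)=25800584256649017333984375/1237940039285380274899124224, P(S=20)=5160116851329803466796875/618970019642690137449562112, P(S=22)=3307767212390899658203125/1237940039285380274899124224, P(S=24)=204183161258697509765625/309485009821345068724781056, P(S=26)=145845115184783935546875/1237940039285380274899124224, P(S=28)=8381903171539306640625/618970019642690137449562112, P(S=30)=931322574615478515625/1237940039285380274899124224
E[|S_30|] = Σ_m |m|·P(S_30=m) = 305195774956883376732627135/38685626227668133590597632

Answer: 305195774956883376732627135/38685626227668133590597632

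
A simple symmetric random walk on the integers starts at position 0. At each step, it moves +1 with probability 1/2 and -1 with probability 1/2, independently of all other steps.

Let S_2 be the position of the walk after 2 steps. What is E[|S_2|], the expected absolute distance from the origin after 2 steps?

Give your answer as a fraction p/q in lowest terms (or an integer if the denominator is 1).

S_2 takes values m ≡ 0 (mod 2) with |m| ≤ 2; P(S_2=m) = C(2,(2+m)/2)/2^2.
Total paths: 2^2 = 4
Distribution: P(S=-2)=1/4, P(S=0)=2/4, P(S=2)=1/4
E[|S_2|] = Σ_m |m|·P(S_2=m) = 4/4 = 1

Answer: 1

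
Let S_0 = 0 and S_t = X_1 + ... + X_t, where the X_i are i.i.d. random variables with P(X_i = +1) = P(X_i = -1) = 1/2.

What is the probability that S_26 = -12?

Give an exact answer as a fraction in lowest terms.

To reach position -12 after 26 steps: need 7 steps of +1 and 19 of -1.
Favorable paths: C(26,7) = 657800
Total paths: 2^26 = 67108864
P = 657800/67108864 = 82225/8388608

Answer: 82225/8388608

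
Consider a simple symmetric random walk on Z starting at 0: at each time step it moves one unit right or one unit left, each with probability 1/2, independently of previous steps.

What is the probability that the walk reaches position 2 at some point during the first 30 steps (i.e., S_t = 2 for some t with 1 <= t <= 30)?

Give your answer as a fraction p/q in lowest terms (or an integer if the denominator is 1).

Answer: 773201629/1073741824

Derivation:
Count via complement. Let g(t,s) = #length-t paths at position s with S_1..S_t all ≠ 2.
g(t,s) = g(t-1,s-1) + g(t-1,s+1) for s ≠ 2; g(t,2) = 0.
t=0: g(0,0)=1
t=1: g(1,-1)=1 g(1,1)=1
t=2: g(2,-2)=1 g(2,0)=2
t=3: g(3,-3)=1 g(3,-1)=3 g(3,1)=2
t=4: g(4,-4)=1 g(4,-2)=4 g(4,0)=5
t=5: g(5,-5)=1 g(5,-3)=5 g(5,-1)=9 g(5,1)=5
t=6: g(6,-6)=1 g(6,-4)=6 g(6,-2)=14 g(6,0)=14
t=7: g(7,-7)=1 g(7,-5)=7 g(7,-3)=20 g(7,-1)=28 g(7,1)=14
t=8: g(8,-8)=1 g(8,-6)=8 g(8,-4)=27 g(8,-2)=48 g(8,0)=42
t=9: g(9,-9)=1 g(9,-7)=9 g(9,-5)=35 g(9,-3)=75 g(9,-1)=90 g(9,1)=42
t=10: g(10,-10)=1 g(10,-8)=10 g(10,-6)=44 g(10,-4)=110 g(10,-2)=165 g(10,0)=132
t=11: g(11,-11)=1 g(11,-9)=11 g(11,-7)=54 g(11,-5)=154 g(11,-3)=275 g(11,-1)=297 g(11,1)=132
t=12: g(12,-12)=1 g(12,-10)=12 g(12,-8)=65 g(12,-6)=208 g(12,-4)=429 g(12,-2)=572 g(12,0)=429
t=13: g(13,-13)=1 g(13,-11)=13 g(13,-9)=77 g(13,-7)=273 g(13,-5)=637 g(13,-3)=1001 g(13,-1)=1001 g(13,1)=429
t=14: g(14,-14)=1 g(14,-12)=14 g(14,-10)=90 g(14,-8)=350 g(14,-6)=910 g(14,-4)=1638 g(14,-2)=2002 g(14,0)=1430
t=15: g(15,-15)=1 g(15,-13)=15 g(15,-11)=104 g(15,-9)=440 g(15,-7)=1260 g(15,-5)=2548 g(15,-3)=3640 g(15,-1)=3432 g(15,1)=1430
t=16: g(16,-16)=1 g(16,-14)=16 g(16,-12)=119 g(16,-10)=544 g(16,-8)=1700 g(16,-6)=3808 g(16,-4)=6188 g(16,-2)=7072 g(16,0)=4862
t=17: g(17,-17)=1 g(17,-15)=17 g(17,-13)=135 g(17,-11)=663 g(17,-9)=2244 g(17,-7)=5508 g(17,-5)=9996 g(17,-3)=13260 g(17,-1)=11934 g(17,1)=4862
t=18: g(18,-18)=1 g(18,-16)=18 g(18,-14)=152 g(18,-12)=798 g(18,-10)=2907 g(18,-8)=7752 g(18,-6)=15504 g(18,-4)=23256 g(18,-2)=25194 g(18,0)=16796
t=19: g(19,-19)=1 g(19,-17)=19 g(19,-15)=170 g(19,-13)=950 g(19,-11)=3705 g(19,-9)=10659 g(19,-7)=23256 g(19,-5)=38760 g(19,-3)=48450 g(19,-1)=41990 g(19,1)=16796
t=20: g(20,-20)=1 g(20,-18)=20 g(20,-16)=189 g(20,-14)=1120 g(20,-12)=4655 g(20,-10)=14364 g(20,-8)=33915 g(20,-6)=62016 g(20,-4)=87210 g(20,-2)=90440 g(20,0)=58786
t=21: g(21,-21)=1 g(21,-19)=21 g(21,-17)=209 g(21,-15)=1309 g(21,-13)=5775 g(21,-11)=19019 g(21,-9)=48279 g(21,-7)=95931 g(21,-5)=149226 g(21,-3)=177650 g(21,-1)=149226 g(21,1)=58786
t=22: g(22,-22)=1 g(22,-20)=22 g(22,-18)=230 g(22,-16)=1518 g(22,-14)=7084 g(22,-12)=24794 g(22,-10)=67298 g(22,-8)=144210 g(22,-6)=245157 g(22,-4)=326876 g(22,-2)=326876 g(22,0)=208012
t=23: g(23,-23)=1 g(23,-21)=23 g(23,-19)=252 g(23,-17)=1748 g(23,-15)=8602 g(23,-13)=31878 g(23,-11)=92092 g(23,-9)=211508 g(23,-7)=389367 g(23,-5)=572033 g(23,-3)=653752 g(23,-1)=534888 g(23,1)=208012
t=24: g(24,-24)=1 g(24,-22)=24 g(24,-20)=275 g(24,-18)=2000 g(24,-16)=10350 g(24,-14)=40480 g(24,-12)=123970 g(24,-10)=303600 g(24,-8)=600875 g(24,-6)=961400 g(24,-4)=1225785 g(24,-2)=1188640 g(24,0)=742900
t=25: g(25,-25)=1 g(25,-23)=25 g(25,-21)=299 g(25,-19)=2275 g(25,-17)=12350 g(25,-15)=50830 g(25,-13)=164450 g(25,-11)=427570 g(25,-9)=904475 g(25,-7)=1562275 g(25,-5)=2187185 g(25,-3)=2414425 g(25,-1)=1931540 g(25,1)=742900
t=26: g(26,-26)=1 g(26,-24)=26 g(26,-22)=324 g(26,-20)=2574 g(26,-18)=14625 g(26,-16)=63180 g(26,-14)=215280 g(26,-12)=592020 g(26,-10)=1332045 g(26,-8)=2466750 g(26,-6)=3749460 g(26,-4)=4601610 g(26,-2)=4345965 g(26,0)=2674440
t=27: g(27,-27)=1 g(27,-25)=27 g(27,-23)=350 g(27,-21)=2898 g(27,-19)=17199 g(27,-17)=77805 g(27,-15)=278460 g(27,-13)=807300 g(27,-11)=1924065 g(27,-9)=3798795 g(27,-7)=6216210 g(27,-5)=8351070 g(27,-3)=8947575 g(27,-1)=7020405 g(27,1)=2674440
t=28: g(28,-28)=1 g(28,-26)=28 g(28,-24)=377 g(28,-22)=3248 g(28,-20)=20097 g(28,-18)=95004 g(28,-16)=356265 g(28,-14)=1085760 g(28,-12)=2731365 g(28,-10)=5722860 g(28,-8)=10015005 g(28,-6)=14567280 g(28,-4)=17298645 g(28,-2)=15967980 g(28,0)=9694845
t=29: g(29,-29)=1 g(29,-27)=29 g(29,-25)=405 g(29,-23)=3625 g(29,-21)=23345 g(29,-19)=115101 g(29,-17)=451269 g(29,-15)=1442025 g(29,-13)=3817125 g(29,-11)=8454225 g(29,-9)=15737865 g(29,-7)=24582285 g(29,-5)=31865925 g(29,-3)=33266625 g(29,-1)=25662825 g(29,1)=9694845
t=30: g(30,-30)=1 g(30,-28)=30 g(30,-26)=434 g(30,-24)=4030 g(30,-22)=26970 g(30,-20)=138446 g(30,-18)=566370 g(30,-16)=1893294 g(30,-14)=5259150 g(30,-12)=12271350 g(30,-10)=24192090 g(30,-8)=40320150 g(30,-6)=56448210 g(30,-4)=65132550 g(30,-2)=58929450 g(30,0)=35357670
Paths never hitting 2: Σ_s g(30,s) = 300540195
Paths hitting 2: 2^30 - 300540195 = 773201629
P = 773201629/1073741824 = 773201629/1073741824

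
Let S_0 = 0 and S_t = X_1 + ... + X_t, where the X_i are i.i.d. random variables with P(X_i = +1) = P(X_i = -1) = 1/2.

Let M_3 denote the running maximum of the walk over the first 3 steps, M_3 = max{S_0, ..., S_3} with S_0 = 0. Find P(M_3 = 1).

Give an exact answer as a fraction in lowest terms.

Let M_3 = max(S_0,...,S_3). Use the reflection principle: for j ≥ 1, #{paths with M_3 ≥ j} = #{S_3 ≥ j} + #{S_3 ≥ j+1}.
By reflection, #{M_3 ≥ 1} = #{S_3 ≥ 1} + #{S_3 ≥ 2} = 4 + 1 = 5.
#{M_3 ≥ 2} = #{S_3 ≥ 2} + #{S_3 ≥ 3} = 1 + 1 = 2.
#{M_3 = 1} = 5 - 2 = 3.
P(M_3 = 1) = 3/8 = 3/8

Answer: 3/8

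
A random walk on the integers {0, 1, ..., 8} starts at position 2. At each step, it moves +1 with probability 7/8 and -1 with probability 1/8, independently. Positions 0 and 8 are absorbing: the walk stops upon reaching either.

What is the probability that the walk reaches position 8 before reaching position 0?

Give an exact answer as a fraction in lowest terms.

Answer: 117649/120100

Derivation:
Biased walk: p = 7/8, q = 1/8, r = q/p = 1/7
Gambler's ruin: P(hit 8 before 0 | start at 2) = (1 - r^a)/(1 - r^N)
r^2 = 1/49; r^8 = 1/5764801
P = (1 - 1/49) / (1 - 1/5764801) = 48/49 / 5764800/5764801 = 117649/120100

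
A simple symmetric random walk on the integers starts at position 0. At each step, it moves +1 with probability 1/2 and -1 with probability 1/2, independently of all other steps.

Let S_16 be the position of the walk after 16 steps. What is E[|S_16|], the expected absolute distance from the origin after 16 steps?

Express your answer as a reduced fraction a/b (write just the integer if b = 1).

Answer: 6435/2048

Derivation:
S_16 takes values m ≡ 0 (mod 2) with |m| ≤ 16; P(S_16=m) = C(16,(16+m)/2)/2^16.
Total paths: 2^16 = 65536
Distribution: P(S=-16)=1/65536, P(S=-14)=16/65536, P(S=-12)=120/65536, P(S=-10)=560/65536, P(S=-8)=1820/65536, P(S=-6)=4368/65536, P(S=-4)=8008/65536, P(S=-2)=11440/65536, P(S=0)=12870/65536, P(S=2)=11440/65536, P(S=4)=8008/65536, P(S=6)=4368/65536, P(S=8)=1820/65536, P(S=10)=560/65536, P(S=12)=120/65536, P(S=14)=16/65536, P(S=16)=1/65536
E[|S_16|] = Σ_m |m|·P(S_16=m) = 205920/65536 = 6435/2048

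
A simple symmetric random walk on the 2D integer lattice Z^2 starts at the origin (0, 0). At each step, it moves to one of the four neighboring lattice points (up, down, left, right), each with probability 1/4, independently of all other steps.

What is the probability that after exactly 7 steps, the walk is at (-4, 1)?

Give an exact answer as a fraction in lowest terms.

Let h be the number of horizontal steps (so 7-h are vertical). To end at (-4,1) need (h-4)/2 right-steps and ((7-h)+1)/2 up-steps.
Sum over h with 4 ≤ h ≤ 6, h ≡ 0 (mod 2), 7-h ≡ 1 (mod 2):
h=4: C(7,4)·C(4,0)·C(3,2) = 35·1·3 = 105
h=6: C(7,6)·C(6,1)·C(1,1) = 7·6·1 = 42
Total favorable: 147
Total paths: 4^7 = 16384
P = 147/16384 = 147/16384

Answer: 147/16384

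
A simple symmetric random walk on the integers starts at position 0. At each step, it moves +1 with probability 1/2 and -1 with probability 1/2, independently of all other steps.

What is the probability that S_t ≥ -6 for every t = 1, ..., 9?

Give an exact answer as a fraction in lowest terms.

Answer: 501/512

Derivation:
Let f(t,s) = #length-t paths at position s with S_1..S_t all ≥ -6.
f(t,s) = f(t-1,s-1) + f(t-1,s+1) for s ≥ -6; f(t,s) = 0 for s < -6.
t=0: f(0,0)=1
t=1: f(1,-1)=1 f(1,1)=1
t=2: f(2,-2)=1 f(2,0)=2 f(2,2)=1
t=3: f(3,-3)=1 f(3,-1)=3 f(3,1)=3 f(3,3)=1
t=4: f(4,-4)=1 f(4,-2)=4 f(4,0)=6 f(4,2)=4 f(4,4)=1
t=5: f(5,-5)=1 f(5,-3)=5 f(5,-1)=10 f(5,1)=10 f(5,3)=5 f(5,5)=1
t=6: f(6,-6)=1 f(6,-4)=6 f(6,-2)=15 f(6,0)=20 f(6,2)=15 f(6,4)=6 f(6,6)=1
t=7: f(7,-5)=7 f(7,-3)=21 f(7,-1)=35 f(7,1)=35 f(7,3)=21 f(7,5)=7 f(7,7)=1
t=8: f(8,-6)=7 f(8,-4)=28 f(8,-2)=56 f(8,0)=70 f(8,2)=56 f(8,4)=28 f(8,6)=8 f(8,8)=1
t=9: f(9,-5)=35 f(9,-3)=84 f(9,-1)=126 f(9,1)=126 f(9,3)=84 f(9,5)=36 f(9,7)=9 f(9,9)=1
Σ_s f(9,s) = 501
P = 501/512 = 501/512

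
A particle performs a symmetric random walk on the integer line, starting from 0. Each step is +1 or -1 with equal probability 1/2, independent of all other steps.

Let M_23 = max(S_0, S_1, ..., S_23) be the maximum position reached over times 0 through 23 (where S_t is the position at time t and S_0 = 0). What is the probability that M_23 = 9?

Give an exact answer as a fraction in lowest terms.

Let M_23 = max(S_0,...,S_23). Use the reflection principle: for j ≥ 1, #{paths with M_23 ≥ j} = #{S_23 ≥ j} + #{S_23 ≥ j+1}.
By reflection, #{M_23 ≥ 9} = #{S_23 ≥ 9} + #{S_23 ≥ 10} = 390656 + 145499 = 536155.
#{M_23 ≥ 10} = #{S_23 ≥ 10} + #{S_23 ≥ 11} = 145499 + 145499 = 290998.
#{M_23 = 9} = 536155 - 290998 = 245157.
P(M_23 = 9) = 245157/8388608 = 245157/8388608

Answer: 245157/8388608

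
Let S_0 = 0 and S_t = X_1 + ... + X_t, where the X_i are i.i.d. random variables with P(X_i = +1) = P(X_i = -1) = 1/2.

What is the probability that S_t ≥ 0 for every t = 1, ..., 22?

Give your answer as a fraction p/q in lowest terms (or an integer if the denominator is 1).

Let f(t,s) = #length-t paths at position s with S_1..S_t all ≥ 0.
f(t,s) = f(t-1,s-1) + f(t-1,s+1) for s ≥ 0; f(t,s) = 0 for s < 0.
t=0: f(0,0)=1
t=1: f(1,1)=1
t=2: f(2,0)=1 f(2,2)=1
t=3: f(3,1)=2 f(3,3)=1
t=4: f(4,0)=2 f(4,2)=3 f(4,4)=1
t=5: f(5,1)=5 f(5,3)=4 f(5,5)=1
t=6: f(6,0)=5 f(6,2)=9 f(6,4)=5 f(6,6)=1
t=7: f(7,1)=14 f(7,3)=14 f(7,5)=6 f(7,7)=1
t=8: f(8,0)=14 f(8,2)=28 f(8,4)=20 f(8,6)=7 f(8,8)=1
t=9: f(9,1)=42 f(9,3)=48 f(9,5)=27 f(9,7)=8 f(9,9)=1
t=10: f(10,0)=42 f(10,2)=90 f(10,4)=75 f(10,6)=35 f(10,8)=9 f(10,10)=1
t=11: f(11,1)=132 f(11,3)=165 f(11,5)=110 f(11,7)=44 f(11,9)=10 f(11,11)=1
t=12: f(12,0)=132 f(12,2)=297 f(12,4)=275 f(12,6)=154 f(12,8)=54 f(12,10)=11 f(12,12)=1
t=13: f(13,1)=429 f(13,3)=572 f(13,5)=429 f(13,7)=208 f(13,9)=65 f(13,11)=12 f(13,13)=1
t=14: f(14,0)=429 f(14,2)=1001 f(14,4)=1001 f(14,6)=637 f(14,8)=273 f(14,10)=77 f(14,12)=13 f(14,14)=1
t=15: f(15,1)=1430 f(15,3)=2002 f(15,5)=1638 f(15,7)=910 f(15,9)=350 f(15,11)=90 f(15,13)=14 f(15,15)=1
t=16: f(16,0)=1430 f(16,2)=3432 f(16,4)=3640 f(16,6)=2548 f(16,8)=1260 f(16,10)=440 f(16,12)=104 f(16,14)=15 f(16,16)=1
t=17: f(17,1)=4862 f(17,3)=7072 f(17,5)=6188 f(17,7)=3808 f(17,9)=1700 f(17,11)=544 f(17,13)=119 f(17,15)=16 f(17,17)=1
t=18: f(18,0)=4862 f(18,2)=11934 f(18,4)=13260 f(18,6)=9996 f(18,8)=5508 f(18,10)=2244 f(18,12)=663 f(18,14)=135 f(18,16)=17 f(18,18)=1
t=19: f(19,1)=16796 f(19,3)=25194 f(19,5)=23256 f(19,7)=15504 f(19,9)=7752 f(19,11)=2907 f(19,13)=798 f(19,15)=152 f(19,17)=18 f(19,19)=1
t=20: f(20,0)=16796 f(20,2)=41990 f(20,4)=48450 f(20,6)=38760 f(20,8)=23256 f(20,10)=10659 f(20,12)=3705 f(20,14)=950 f(20,16)=170 f(20,18)=19 f(20,20)=1
t=21: f(21,1)=58786 f(21,3)=90440 f(21,5)=87210 f(21,7)=62016 f(21,9)=33915 f(21,11)=14364 f(21,13)=4655 f(21,15)=1120 f(21,17)=189 f(21,19)=20 f(21,21)=1
t=22: f(22,0)=58786 f(22,2)=149226 f(22,4)=177650 f(22,6)=149226 f(22,8)=95931 f(22,10)=48279 f(22,12)=19019 f(22,14)=5775 f(22,16)=1309 f(22,18)=209 f(22,20)=21 f(22,22)=1
Σ_s f(22,s) = 705432
P = 705432/4194304 = 88179/524288

Answer: 88179/524288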